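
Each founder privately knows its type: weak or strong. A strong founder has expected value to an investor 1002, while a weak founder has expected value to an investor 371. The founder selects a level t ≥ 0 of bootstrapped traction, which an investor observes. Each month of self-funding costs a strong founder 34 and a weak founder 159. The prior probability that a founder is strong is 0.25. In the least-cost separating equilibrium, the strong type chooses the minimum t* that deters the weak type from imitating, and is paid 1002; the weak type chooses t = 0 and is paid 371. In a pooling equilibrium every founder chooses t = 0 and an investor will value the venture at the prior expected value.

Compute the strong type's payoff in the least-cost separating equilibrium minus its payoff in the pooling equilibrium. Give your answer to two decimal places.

338.32

Least-cost separating signal: t* solves 371 = 1002 − 159·t*, so t* = (1002 − 371)/159 ≈ 3.9686.
Strong type's separating payoff: 1002 − 34 × t* = 1002 − 34 × (1002 − 371)/159 = 1002 − 21454/159 ≈ 867.0692.
Pooling payoff: 0.25 × 1002 + 0.75 × 371 = 528.75.
Difference: 867.0692 − 528.75 = 338.3192, i.e. 338.32 to two decimal places.
The strong type prefers to separate.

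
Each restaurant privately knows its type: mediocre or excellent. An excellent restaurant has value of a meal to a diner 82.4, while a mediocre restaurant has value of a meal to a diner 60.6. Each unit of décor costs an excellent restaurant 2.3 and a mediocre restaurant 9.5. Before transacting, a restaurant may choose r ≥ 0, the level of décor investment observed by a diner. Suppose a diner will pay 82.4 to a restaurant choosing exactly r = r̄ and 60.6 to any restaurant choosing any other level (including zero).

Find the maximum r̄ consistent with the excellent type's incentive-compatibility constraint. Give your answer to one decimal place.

9.5

Choosing r̄ yields the excellent type 82.4 − 2.3·r̄; choosing zero yields 60.6.
The excellent type is indifferent at 82.4 − 2.3·r̄ = 60.6, i.e. r̄ = (82.4 − 60.6) / 2.3 ≈ 9.5.
For any r̄ above 9.5 the excellent type would rather pool at zero, so separation collapses.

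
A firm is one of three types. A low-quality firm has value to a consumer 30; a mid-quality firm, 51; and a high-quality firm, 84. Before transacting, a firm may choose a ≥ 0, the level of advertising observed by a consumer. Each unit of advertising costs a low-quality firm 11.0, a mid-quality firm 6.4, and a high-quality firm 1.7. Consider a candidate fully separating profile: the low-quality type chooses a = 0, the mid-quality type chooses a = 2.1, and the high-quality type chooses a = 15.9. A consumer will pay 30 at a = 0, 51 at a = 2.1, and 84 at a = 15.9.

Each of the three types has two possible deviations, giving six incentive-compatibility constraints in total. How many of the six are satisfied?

6

Mid-quality (own payoff 51 − 6.4×2.1 = 37.56): to a=0 gives 30 → no gain ✓; to a=15.9 gives 84 − 6.4×15.9 = -17.76 → no gain ✓.
High-quality (own payoff 84 − 1.7×15.9 = 56.97): to a=0 gives 30 → no gain ✓; to a=2.1 gives 51 − 1.7×2.1 = 47.43 → no gain ✓.
Low-quality (own payoff 30): to a=2.1 gives 51 − 11.0×2.1 = 27.9 → no gain ✓; to a=15.9 gives 84 − 11.0×15.9 = -90.9 → no gain ✓.
6 of the 6 constraints hold; this profile is a separating equilibrium.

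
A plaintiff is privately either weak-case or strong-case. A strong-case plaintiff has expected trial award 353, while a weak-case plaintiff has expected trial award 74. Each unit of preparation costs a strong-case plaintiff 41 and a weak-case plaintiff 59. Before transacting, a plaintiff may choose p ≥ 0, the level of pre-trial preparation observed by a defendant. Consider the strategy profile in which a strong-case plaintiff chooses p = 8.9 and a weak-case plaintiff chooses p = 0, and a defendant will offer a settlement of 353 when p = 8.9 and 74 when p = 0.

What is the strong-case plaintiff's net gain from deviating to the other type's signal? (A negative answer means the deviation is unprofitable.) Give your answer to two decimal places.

85.90

Playing p = 8.9 the strong-case plaintiff receives 353 − 41 × 8.9 = -11.9.
Deviating to p = 0 yields 74 instead.
Gain from deviating: 74 − (-11.9) = 85.90.
The gain is positive, so the strong-case type's incentive-compatibility constraint is violated — this profile is not a separating equilibrium.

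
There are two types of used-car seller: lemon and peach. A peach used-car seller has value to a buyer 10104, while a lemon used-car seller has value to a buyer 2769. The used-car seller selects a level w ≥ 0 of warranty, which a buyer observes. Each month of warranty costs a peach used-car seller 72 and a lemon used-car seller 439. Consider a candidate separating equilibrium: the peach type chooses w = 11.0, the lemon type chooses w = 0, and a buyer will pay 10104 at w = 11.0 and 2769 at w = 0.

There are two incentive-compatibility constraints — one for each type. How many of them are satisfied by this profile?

Lemon type: stay at 0 → 2769; mimic → 10104 − 439 × 11.0 = 5275. IC fails (2769 < 5275).
Peach type: signal → 10104 − 72 × 11.0 = 9312; deviate to 0 → 2769. IC holds (9312 ≥ 2769).
1 of 2 constraints hold, so this profile is not an equilibrium.

1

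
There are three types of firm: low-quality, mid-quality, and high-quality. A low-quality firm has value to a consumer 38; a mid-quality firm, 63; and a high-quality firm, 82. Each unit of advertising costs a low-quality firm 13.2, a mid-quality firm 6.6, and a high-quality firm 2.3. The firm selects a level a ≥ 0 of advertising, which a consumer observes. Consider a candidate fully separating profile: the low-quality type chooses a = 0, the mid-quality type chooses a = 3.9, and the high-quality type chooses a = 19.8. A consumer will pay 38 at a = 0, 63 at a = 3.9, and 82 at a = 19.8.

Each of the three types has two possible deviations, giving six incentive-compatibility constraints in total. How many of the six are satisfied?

3

High-quality (own payoff 82 − 2.3×19.8 = 36.46): to a=0 gives 38 → profitable ✗; to a=3.9 gives 63 − 2.3×3.9 = 54.03 → profitable ✗.
Low-quality (own payoff 38): to a=3.9 gives 63 − 13.2×3.9 = 11.52 → no gain ✓; to a=19.8 gives 82 − 13.2×19.8 = -179.36 → no gain ✓.
Mid-quality (own payoff 63 − 6.6×3.9 = 37.26): to a=0 gives 38 → profitable ✗; to a=19.8 gives 82 − 6.6×19.8 = -48.68 → no gain ✓.
3 of the 6 constraints hold; not an equilibrium.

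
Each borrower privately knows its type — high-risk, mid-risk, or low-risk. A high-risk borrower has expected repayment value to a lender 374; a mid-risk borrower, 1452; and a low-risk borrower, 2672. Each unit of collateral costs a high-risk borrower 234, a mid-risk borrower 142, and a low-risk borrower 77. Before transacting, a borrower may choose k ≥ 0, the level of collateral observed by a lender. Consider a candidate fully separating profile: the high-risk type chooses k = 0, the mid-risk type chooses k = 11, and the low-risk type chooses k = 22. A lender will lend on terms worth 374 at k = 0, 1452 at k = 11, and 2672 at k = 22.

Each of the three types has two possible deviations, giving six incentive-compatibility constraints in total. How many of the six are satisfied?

Mid-risk (own payoff 1452 − 142×11 = -110): to k=0 gives 374 → profitable ✗; to k=22 gives 2672 − 142×22 = -452 → no gain ✓.
Low-risk (own payoff 2672 − 77×22 = 978): to k=0 gives 374 → no gain ✓; to k=11 gives 1452 − 77×11 = 605 → no gain ✓.
High-risk (own payoff 374): to k=11 gives 1452 − 234×11 = -1122 → no gain ✓; to k=22 gives 2672 − 234×22 = -2476 → no gain ✓.
5 of the 6 constraints hold; not an equilibrium.

5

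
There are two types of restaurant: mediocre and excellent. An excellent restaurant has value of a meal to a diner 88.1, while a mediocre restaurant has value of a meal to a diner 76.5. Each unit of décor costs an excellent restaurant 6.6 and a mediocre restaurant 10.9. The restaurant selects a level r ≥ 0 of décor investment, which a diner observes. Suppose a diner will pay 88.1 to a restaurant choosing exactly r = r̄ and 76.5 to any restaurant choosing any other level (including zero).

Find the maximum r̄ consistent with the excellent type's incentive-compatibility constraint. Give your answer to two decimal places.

1.76

Choosing r̄ yields the excellent type 88.1 − 6.6·r̄; choosing zero yields 76.5.
The excellent type is indifferent at 88.1 − 6.6·r̄ = 76.5, i.e. r̄ = (88.1 − 76.5) / 6.6 ≈ 1.76.
For any r̄ above 1.76 the excellent type would rather pool at zero, so separation collapses.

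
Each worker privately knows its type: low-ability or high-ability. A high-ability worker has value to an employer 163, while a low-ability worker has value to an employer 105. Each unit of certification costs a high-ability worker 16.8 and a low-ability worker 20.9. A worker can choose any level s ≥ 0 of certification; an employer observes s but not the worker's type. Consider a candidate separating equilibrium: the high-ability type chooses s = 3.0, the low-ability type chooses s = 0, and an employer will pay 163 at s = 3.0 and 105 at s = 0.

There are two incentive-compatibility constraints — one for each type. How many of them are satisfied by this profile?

2

High-ability type: signal → 163 − 16.8 × 3.0 = 112.6; deviate to 0 → 105. IC holds (112.6 ≥ 105).
Low-ability type: stay at 0 → 105; mimic → 163 − 20.9 × 3.0 = 100.3. IC holds (105 ≥ 100.3).
2 of 2 constraints hold, so this is a separating equilibrium.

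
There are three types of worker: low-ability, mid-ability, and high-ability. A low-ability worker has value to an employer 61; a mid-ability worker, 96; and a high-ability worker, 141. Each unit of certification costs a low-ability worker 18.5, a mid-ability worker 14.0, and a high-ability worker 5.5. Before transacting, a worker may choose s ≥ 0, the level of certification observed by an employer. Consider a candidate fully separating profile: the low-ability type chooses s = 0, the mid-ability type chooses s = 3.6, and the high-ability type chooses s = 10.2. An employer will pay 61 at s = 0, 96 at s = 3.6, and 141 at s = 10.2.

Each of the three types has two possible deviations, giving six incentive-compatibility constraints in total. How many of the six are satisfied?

5

Low-ability (own payoff 61): to s=3.6 gives 96 − 18.5×3.6 = 29.4 → no gain ✓; to s=10.2 gives 141 − 18.5×10.2 = -47.7 → no gain ✓.
Mid-ability (own payoff 96 − 14.0×3.6 = 45.6): to s=0 gives 61 → profitable ✗; to s=10.2 gives 141 − 14.0×10.2 = -1.8 → no gain ✓.
High-ability (own payoff 141 − 5.5×10.2 = 84.9): to s=0 gives 61 → no gain ✓; to s=3.6 gives 96 − 5.5×3.6 = 76.2 → no gain ✓.
5 of the 6 constraints hold; not an equilibrium.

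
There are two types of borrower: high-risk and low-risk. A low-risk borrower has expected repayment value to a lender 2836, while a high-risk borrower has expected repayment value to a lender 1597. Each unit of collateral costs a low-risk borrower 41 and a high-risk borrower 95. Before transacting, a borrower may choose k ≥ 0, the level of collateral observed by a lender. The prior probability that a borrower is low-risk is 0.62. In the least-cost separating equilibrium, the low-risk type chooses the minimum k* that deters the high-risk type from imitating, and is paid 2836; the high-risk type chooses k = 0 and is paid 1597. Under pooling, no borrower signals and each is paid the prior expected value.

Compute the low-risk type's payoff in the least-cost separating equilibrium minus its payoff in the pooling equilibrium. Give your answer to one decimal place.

-63.9

Least-cost separating signal: k* solves 1597 = 2836 − 95·k*, so k* = (2836 − 1597)/95 ≈ 13.0421.
Low-risk type's separating payoff: 2836 − 41 × k* = 2836 − 41 × (2836 − 1597)/95 = 2836 − 50799/95 ≈ 2301.274.
Pooling payoff: 0.62 × 2836 + 0.38 × 1597 = 2365.18.
Difference: 2301.274 − 2365.18 = -63.906, i.e. -63.9 to one decimal place.
The low-risk type would prefer the pooling outcome.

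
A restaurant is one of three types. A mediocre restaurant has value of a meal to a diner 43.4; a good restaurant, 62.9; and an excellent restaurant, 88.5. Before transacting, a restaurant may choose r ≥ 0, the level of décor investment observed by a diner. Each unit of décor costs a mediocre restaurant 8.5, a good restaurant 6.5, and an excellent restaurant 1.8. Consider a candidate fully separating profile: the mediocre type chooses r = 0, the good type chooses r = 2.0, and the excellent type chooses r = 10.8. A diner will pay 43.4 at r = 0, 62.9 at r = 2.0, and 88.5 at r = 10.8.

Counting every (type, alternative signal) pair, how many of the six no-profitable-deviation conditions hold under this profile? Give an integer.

5

Good (own payoff 62.9 − 6.5×2.0 = 49.9): to r=0 gives 43.4 → no gain ✓; to r=10.8 gives 88.5 − 6.5×10.8 = 18.3 → no gain ✓.
Excellent (own payoff 88.5 − 1.8×10.8 = 69.06): to r=0 gives 43.4 → no gain ✓; to r=2.0 gives 62.9 − 1.8×2.0 = 59.3 → no gain ✓.
Mediocre (own payoff 43.4): to r=2.0 gives 62.9 − 8.5×2.0 = 45.9 → profitable ✗; to r=10.8 gives 88.5 − 8.5×10.8 = -3.3 → no gain ✓.
5 of the 6 constraints hold; not an equilibrium.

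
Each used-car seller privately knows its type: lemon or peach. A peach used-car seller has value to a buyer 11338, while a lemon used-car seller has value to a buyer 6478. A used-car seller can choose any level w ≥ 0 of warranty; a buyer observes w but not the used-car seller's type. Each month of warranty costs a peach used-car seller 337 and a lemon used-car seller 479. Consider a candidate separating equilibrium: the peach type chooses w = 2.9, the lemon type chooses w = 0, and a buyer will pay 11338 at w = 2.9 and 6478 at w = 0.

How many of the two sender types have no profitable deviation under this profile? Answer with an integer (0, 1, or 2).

Peach type: signal → 11338 − 337 × 2.9 = 10360.7; deviate to 0 → 6478. IC holds (10360.7 ≥ 6478).
Lemon type: stay at 0 → 6478; mimic → 11338 − 479 × 2.9 = 9948.9. IC fails (6478 < 9948.9).
1 of 2 constraints hold, so this profile is not an equilibrium.

1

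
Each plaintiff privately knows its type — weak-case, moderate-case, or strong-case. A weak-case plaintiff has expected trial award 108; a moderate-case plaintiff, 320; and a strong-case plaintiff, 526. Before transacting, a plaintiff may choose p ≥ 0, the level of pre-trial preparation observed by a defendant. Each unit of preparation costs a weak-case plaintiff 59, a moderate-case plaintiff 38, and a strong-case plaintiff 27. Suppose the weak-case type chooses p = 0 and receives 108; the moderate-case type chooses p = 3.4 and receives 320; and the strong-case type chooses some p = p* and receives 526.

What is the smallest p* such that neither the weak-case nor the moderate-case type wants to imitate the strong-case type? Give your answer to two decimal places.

8.82

Moderate-case type (on-path payoff 320 − 38×3.4 = 190.8) won't mimic when 190.8 ≥ 526 − 38·p*, i.e. p* ≥ 8.82.
Weak-case type (on-path payoff 108) won't mimic when 108 ≥ 526 − 59·p*, i.e. p* ≥ 7.08.
Both must hold, so p* = max(7.08, 8.82) = 8.82. The moderate-case type's constraint binds.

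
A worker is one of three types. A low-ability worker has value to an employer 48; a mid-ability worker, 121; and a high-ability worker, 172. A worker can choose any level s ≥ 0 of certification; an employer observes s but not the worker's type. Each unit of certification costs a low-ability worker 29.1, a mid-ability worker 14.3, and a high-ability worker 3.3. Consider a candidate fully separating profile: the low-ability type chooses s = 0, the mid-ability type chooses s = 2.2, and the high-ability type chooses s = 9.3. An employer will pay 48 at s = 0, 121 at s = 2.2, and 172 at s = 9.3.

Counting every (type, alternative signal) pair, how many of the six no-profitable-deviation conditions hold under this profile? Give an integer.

Mid-ability (own payoff 121 − 14.3×2.2 = 89.54): to s=0 gives 48 → no gain ✓; to s=9.3 gives 172 − 14.3×9.3 = 39.01 → no gain ✓.
Low-ability (own payoff 48): to s=2.2 gives 121 − 29.1×2.2 = 56.98 → profitable ✗; to s=9.3 gives 172 − 29.1×9.3 = -98.63 → no gain ✓.
High-ability (own payoff 172 − 3.3×9.3 = 141.31): to s=0 gives 48 → no gain ✓; to s=2.2 gives 121 − 3.3×2.2 = 113.74 → no gain ✓.
5 of the 6 constraints hold; not an equilibrium.

5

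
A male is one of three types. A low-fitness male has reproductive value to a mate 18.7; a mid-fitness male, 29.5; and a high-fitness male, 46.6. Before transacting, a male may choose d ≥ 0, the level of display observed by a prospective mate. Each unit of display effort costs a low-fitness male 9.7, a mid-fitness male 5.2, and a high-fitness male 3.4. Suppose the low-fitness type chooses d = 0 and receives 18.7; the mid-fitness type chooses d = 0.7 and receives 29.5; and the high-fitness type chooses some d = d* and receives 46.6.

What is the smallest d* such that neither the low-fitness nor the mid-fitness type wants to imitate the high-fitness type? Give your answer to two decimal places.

Mid-fitness type (on-path payoff 29.5 − 5.2×0.7 = 25.86) won't mimic when 25.86 ≥ 46.6 − 5.2·d*, i.e. d* ≥ 3.99.
Low-fitness type (on-path payoff 18.7) won't mimic when 18.7 ≥ 46.6 − 9.7·d*, i.e. d* ≥ 2.88.
Both must hold, so d* = max(2.88, 3.99) = 3.99. The mid-fitness type's constraint binds.

3.99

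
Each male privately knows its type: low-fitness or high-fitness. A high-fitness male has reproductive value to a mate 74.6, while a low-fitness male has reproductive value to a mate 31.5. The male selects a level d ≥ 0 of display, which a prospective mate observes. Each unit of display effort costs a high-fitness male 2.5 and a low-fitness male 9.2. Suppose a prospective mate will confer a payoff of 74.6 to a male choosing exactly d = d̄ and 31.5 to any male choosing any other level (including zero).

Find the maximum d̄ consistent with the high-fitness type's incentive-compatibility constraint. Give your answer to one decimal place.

17.2

Choosing d̄ yields the high-fitness type 74.6 − 2.5·d̄; choosing zero yields 31.5.
The high-fitness type is indifferent at 74.6 − 2.5·d̄ = 31.5, i.e. d̄ = (74.6 − 31.5) / 2.5 ≈ 17.2.
For any d̄ above 17.2 the high-fitness type would rather pool at zero, so separation collapses.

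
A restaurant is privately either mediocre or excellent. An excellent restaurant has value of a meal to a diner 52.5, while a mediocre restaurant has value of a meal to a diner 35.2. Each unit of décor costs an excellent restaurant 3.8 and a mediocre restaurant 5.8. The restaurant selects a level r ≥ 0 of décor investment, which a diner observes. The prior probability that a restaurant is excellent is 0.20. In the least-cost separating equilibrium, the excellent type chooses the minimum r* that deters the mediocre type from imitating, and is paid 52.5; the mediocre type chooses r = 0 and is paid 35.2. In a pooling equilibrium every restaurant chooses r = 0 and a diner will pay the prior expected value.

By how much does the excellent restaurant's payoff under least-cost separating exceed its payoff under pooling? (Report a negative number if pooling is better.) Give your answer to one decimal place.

2.5

Least-cost separating signal: r* solves 35.2 = 52.5 − 5.8·r*, so r* = (52.5 − 35.2)/5.8 ≈ 2.9828.
Excellent type's separating payoff: 52.5 − 3.8 × r* = 52.5 − 3.8 × (52.5 − 35.2)/5.8 = 52.5 − 65.74/5.8 ≈ 41.166.
Pooling payoff: 0.20 × 52.5 + 0.80 × 35.2 = 38.66.
Difference: 41.166 − 38.66 = 2.506, i.e. 2.5 to one decimal place.
The excellent type prefers to separate.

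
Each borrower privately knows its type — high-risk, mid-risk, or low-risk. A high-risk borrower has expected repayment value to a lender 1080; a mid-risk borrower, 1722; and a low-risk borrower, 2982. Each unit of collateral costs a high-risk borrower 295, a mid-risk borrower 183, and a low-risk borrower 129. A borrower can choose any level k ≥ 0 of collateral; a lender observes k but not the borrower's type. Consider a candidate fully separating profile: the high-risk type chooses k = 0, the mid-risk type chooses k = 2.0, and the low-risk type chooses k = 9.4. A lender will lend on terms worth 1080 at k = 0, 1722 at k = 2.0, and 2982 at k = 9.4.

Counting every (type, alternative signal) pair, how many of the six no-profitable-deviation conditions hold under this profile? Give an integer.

High-risk (own payoff 1080): to k=2.0 gives 1722 − 295×2.0 = 1132 → profitable ✗; to k=9.4 gives 2982 − 295×9.4 = 209 → no gain ✓.
Low-risk (own payoff 2982 − 129×9.4 = 1769.4): to k=0 gives 1080 → no gain ✓; to k=2.0 gives 1722 − 129×2.0 = 1464 → no gain ✓.
Mid-risk (own payoff 1722 − 183×2.0 = 1356): to k=0 gives 1080 → no gain ✓; to k=9.4 gives 2982 − 183×9.4 = 1261.8 → no gain ✓.
5 of the 6 constraints hold; not an equilibrium.

5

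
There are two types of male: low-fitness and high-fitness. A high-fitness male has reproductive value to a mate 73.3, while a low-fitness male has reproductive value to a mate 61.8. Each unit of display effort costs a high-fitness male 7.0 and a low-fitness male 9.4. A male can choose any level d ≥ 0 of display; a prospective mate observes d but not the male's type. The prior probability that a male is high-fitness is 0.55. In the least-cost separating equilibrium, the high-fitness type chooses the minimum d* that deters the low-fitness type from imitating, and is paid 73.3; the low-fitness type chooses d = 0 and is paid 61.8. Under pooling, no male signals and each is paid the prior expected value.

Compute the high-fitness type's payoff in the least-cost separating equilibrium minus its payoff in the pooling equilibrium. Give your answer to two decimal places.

Least-cost separating signal: d* solves 61.8 = 73.3 − 9.4·d*, so d* = (73.3 − 61.8)/9.4 ≈ 1.2234.
High-fitness type's separating payoff: 73.3 − 7.0 × d* = 73.3 − 7.0 × (73.3 − 61.8)/9.4 = 73.3 − 80.5/9.4 ≈ 64.7362.
Pooling payoff: 0.55 × 73.3 + 0.45 × 61.8 = 68.125.
Difference: 64.7362 − 68.125 = -3.3888, i.e. -3.39 to two decimal places.
The high-fitness type would prefer the pooling outcome.

-3.39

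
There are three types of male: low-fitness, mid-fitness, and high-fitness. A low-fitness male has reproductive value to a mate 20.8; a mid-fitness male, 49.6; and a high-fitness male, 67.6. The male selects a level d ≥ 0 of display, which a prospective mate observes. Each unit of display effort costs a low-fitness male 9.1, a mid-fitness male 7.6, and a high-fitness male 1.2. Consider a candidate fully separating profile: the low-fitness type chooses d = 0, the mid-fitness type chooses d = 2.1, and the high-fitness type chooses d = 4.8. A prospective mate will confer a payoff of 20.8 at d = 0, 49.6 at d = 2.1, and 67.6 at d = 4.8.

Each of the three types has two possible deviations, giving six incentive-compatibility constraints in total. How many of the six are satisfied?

Low-fitness (own payoff 20.8): to d=2.1 gives 49.6 − 9.1×2.1 = 30.49 → profitable ✗; to d=4.8 gives 67.6 − 9.1×4.8 = 23.92 → profitable ✗.
High-fitness (own payoff 67.6 − 1.2×4.8 = 61.84): to d=0 gives 20.8 → no gain ✓; to d=2.1 gives 49.6 − 1.2×2.1 = 47.08 → no gain ✓.
Mid-fitness (own payoff 49.6 − 7.6×2.1 = 33.64): to d=0 gives 20.8 → no gain ✓; to d=4.8 gives 67.6 − 7.6×4.8 = 31.12 → no gain ✓.
4 of the 6 constraints hold; not an equilibrium.

4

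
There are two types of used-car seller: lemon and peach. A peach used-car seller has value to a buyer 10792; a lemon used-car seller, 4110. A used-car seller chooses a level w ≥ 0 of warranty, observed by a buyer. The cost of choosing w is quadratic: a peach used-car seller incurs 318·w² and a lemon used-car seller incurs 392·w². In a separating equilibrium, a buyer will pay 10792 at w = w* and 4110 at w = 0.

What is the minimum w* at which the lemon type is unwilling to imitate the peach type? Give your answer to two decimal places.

The lemon type at w = 0 receives 4110; imitating at w* yields 10792 − 392·w*².
Indifference: 4110 = 10792 − 392·w*², so w*² = (10792 − 4110) / 392 ≈ 17.0459.
w* = √17.0459 ≈ 4.13.

4.13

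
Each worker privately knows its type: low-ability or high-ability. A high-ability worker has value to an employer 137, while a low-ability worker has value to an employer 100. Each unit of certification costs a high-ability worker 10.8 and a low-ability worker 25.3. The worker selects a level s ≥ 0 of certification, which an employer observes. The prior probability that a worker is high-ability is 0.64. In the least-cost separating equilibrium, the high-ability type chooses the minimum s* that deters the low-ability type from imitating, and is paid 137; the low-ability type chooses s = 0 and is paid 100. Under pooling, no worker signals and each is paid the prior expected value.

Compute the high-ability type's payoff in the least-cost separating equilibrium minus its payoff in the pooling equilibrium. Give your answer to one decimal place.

-2.5

Least-cost separating signal: s* solves 100 = 137 − 25.3·s*, so s* = (137 − 100)/25.3 ≈ 1.4625.
High-ability type's separating payoff: 137 − 10.8 × s* = 137 − 10.8 × (137 − 100)/25.3 = 137 − 399.6/25.3 ≈ 121.206.
Pooling payoff: 0.64 × 137 + 0.36 × 100 = 123.68.
Difference: 121.206 − 123.68 = -2.474, i.e. -2.5 to one decimal place.
The high-ability type would prefer the pooling outcome.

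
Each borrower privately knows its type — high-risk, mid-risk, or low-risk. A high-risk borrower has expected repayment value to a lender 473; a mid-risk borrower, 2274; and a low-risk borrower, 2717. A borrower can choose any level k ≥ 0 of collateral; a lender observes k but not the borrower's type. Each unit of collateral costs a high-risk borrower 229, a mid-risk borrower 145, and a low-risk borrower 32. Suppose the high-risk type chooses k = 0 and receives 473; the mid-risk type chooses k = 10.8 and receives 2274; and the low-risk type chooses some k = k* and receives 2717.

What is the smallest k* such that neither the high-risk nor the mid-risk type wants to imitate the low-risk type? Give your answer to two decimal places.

Mid-risk type (on-path payoff 2274 − 145×10.8 = 708) won't mimic when 708 ≥ 2717 − 145·k*, i.e. k* ≥ 13.86.
High-risk type (on-path payoff 473) won't mimic when 473 ≥ 2717 − 229·k*, i.e. k* ≥ 9.80.
Both must hold, so k* = max(9.80, 13.86) = 13.86. The mid-risk type's constraint binds.

13.86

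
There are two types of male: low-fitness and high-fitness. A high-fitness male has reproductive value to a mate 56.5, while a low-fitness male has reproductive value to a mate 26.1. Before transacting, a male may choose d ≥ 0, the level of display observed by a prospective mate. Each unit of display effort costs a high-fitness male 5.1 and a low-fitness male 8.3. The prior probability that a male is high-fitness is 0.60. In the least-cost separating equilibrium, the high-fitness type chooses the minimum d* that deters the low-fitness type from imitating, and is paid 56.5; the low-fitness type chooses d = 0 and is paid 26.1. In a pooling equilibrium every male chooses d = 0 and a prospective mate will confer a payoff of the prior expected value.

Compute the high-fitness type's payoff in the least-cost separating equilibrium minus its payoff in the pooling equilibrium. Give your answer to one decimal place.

Least-cost separating signal: d* solves 26.1 = 56.5 − 8.3·d*, so d* = (56.5 − 26.1)/8.3 ≈ 3.6627.
High-fitness type's separating payoff: 56.5 − 5.1 × d* = 56.5 − 5.1 × (56.5 − 26.1)/8.3 = 56.5 − 155.04/8.3 ≈ 37.820.
Pooling payoff: 0.60 × 56.5 + 0.40 × 26.1 = 44.34.
Difference: 37.820 − 44.34 = -6.52, i.e. -6.5 to one decimal place.
The high-fitness type would prefer the pooling outcome.

-6.5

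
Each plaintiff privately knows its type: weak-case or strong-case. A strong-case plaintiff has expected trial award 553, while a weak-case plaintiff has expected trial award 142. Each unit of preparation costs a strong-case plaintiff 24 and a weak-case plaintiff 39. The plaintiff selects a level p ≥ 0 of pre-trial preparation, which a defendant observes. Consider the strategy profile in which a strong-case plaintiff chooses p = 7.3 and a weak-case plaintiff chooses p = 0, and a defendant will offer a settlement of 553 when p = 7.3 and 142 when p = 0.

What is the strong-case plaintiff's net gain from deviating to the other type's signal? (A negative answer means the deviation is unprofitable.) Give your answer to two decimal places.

-235.80

Playing p = 7.3 the strong-case plaintiff receives 553 − 24 × 7.3 = 377.8.
Deviating to p = 0 yields 142 instead.
Gain from deviating: 142 − 377.8 = -235.80.
The gain is negative, so the strong-case type's incentive-compatibility constraint is satisfied.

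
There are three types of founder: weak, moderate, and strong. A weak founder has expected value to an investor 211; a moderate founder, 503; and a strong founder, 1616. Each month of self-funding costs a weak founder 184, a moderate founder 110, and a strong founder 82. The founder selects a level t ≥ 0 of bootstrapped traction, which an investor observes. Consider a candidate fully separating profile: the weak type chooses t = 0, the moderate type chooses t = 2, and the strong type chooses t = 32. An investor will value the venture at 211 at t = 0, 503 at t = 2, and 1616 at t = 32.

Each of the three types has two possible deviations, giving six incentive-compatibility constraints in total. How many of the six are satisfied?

4

Weak (own payoff 211): to t=2 gives 503 − 184×2 = 135 → no gain ✓; to t=32 gives 1616 − 184×32 = -4272 → no gain ✓.
Strong (own payoff 1616 − 82×32 = -1008): to t=0 gives 211 → profitable ✗; to t=2 gives 503 − 82×2 = 339 → profitable ✗.
Moderate (own payoff 503 − 110×2 = 283): to t=0 gives 211 → no gain ✓; to t=32 gives 1616 − 110×32 = -1904 → no gain ✓.
4 of the 6 constraints hold; not an equilibrium.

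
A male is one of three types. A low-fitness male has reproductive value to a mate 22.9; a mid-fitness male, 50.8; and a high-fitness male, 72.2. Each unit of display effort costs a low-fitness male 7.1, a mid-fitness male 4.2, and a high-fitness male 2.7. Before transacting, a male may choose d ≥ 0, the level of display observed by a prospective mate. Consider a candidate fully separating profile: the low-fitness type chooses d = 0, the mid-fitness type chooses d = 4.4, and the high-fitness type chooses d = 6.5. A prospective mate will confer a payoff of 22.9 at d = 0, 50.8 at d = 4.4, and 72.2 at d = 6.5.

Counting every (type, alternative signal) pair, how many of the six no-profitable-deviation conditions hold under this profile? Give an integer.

Mid-fitness (own payoff 50.8 − 4.2×4.4 = 32.32): to d=0 gives 22.9 → no gain ✓; to d=6.5 gives 72.2 − 4.2×6.5 = 44.9 → profitable ✗.
Low-fitness (own payoff 22.9): to d=4.4 gives 50.8 − 7.1×4.4 = 19.56 → no gain ✓; to d=6.5 gives 72.2 − 7.1×6.5 = 26.05 → profitable ✗.
High-fitness (own payoff 72.2 − 2.7×6.5 = 54.65): to d=0 gives 22.9 → no gain ✓; to d=4.4 gives 50.8 − 2.7×4.4 = 38.92 → no gain ✓.
4 of the 6 constraints hold; not an equilibrium.

4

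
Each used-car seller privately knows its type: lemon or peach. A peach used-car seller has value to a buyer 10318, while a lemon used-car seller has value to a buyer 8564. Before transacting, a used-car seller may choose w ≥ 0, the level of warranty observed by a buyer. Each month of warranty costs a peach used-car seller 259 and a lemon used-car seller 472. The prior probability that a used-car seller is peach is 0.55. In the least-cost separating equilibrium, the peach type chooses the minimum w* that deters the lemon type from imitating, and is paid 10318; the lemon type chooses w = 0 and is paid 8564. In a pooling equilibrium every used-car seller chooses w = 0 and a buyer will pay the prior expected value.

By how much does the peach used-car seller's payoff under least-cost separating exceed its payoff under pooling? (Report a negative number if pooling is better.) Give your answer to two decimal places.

-173.17

Least-cost separating signal: w* solves 8564 = 10318 − 472·w*, so w* = (10318 − 8564)/472 ≈ 3.7161.
Peach type's separating payoff: 10318 − 259 × w* = 10318 − 259 × (10318 − 8564)/472 = 10318 − 454286/472 ≈ 9355.5297.
Pooling payoff: 0.55 × 10318 + 0.45 × 8564 = 9528.7.
Difference: 9355.5297 − 9528.7 = -173.1703, i.e. -173.17 to two decimal places.
The peach type would prefer the pooling outcome.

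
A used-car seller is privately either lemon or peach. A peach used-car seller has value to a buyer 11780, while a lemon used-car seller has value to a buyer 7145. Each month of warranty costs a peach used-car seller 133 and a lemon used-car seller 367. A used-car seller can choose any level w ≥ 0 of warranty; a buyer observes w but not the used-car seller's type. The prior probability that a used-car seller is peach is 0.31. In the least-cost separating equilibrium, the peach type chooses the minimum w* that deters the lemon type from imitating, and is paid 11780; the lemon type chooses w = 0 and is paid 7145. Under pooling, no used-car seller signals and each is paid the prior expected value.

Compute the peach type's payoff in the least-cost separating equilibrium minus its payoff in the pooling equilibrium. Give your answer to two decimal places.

Least-cost separating signal: w* solves 7145 = 11780 − 367·w*, so w* = (11780 − 7145)/367 ≈ 12.6294.
Peach type's separating payoff: 11780 − 133 × w* = 11780 − 133 × (11780 − 7145)/367 = 11780 − 616455/367 ≈ 10100.2861.
Pooling payoff: 0.31 × 11780 + 0.69 × 7145 = 8581.85.
Difference: 10100.2861 − 8581.85 = 1518.4361, i.e. 1518.44 to two decimal places.
The peach type prefers to separate.

1518.44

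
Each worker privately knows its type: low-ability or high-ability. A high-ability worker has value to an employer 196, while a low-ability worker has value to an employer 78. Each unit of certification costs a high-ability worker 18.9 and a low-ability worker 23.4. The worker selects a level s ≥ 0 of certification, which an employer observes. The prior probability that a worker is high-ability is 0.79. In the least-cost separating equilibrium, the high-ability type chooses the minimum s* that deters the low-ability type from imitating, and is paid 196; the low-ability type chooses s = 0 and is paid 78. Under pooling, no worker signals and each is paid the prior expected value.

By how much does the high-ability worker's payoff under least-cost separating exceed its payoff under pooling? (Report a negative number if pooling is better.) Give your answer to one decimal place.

-70.5

Least-cost separating signal: s* solves 78 = 196 − 23.4·s*, so s* = (196 − 78)/23.4 ≈ 5.0427.
High-ability type's separating payoff: 196 − 18.9 × s* = 196 − 18.9 × (196 − 78)/23.4 = 196 − 2230.2/23.4 ≈ 100.692.
Pooling payoff: 0.79 × 196 + 0.21 × 78 = 171.22.
Difference: 100.692 − 171.22 = -70.528, i.e. -70.5 to one decimal place.
The high-ability type would prefer the pooling outcome.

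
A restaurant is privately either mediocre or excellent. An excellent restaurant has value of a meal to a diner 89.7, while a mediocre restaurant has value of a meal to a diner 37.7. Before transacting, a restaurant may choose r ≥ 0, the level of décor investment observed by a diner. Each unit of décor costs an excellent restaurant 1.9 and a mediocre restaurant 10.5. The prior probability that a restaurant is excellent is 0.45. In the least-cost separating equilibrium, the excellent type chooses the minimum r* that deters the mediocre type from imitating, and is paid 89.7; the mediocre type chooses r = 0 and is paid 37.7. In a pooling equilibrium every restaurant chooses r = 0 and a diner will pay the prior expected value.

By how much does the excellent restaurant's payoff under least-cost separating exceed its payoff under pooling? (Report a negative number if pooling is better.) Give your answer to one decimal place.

19.2

Least-cost separating signal: r* solves 37.7 = 89.7 − 10.5·r*, so r* = (89.7 − 37.7)/10.5 ≈ 4.9524.
Excellent type's separating payoff: 89.7 − 1.9 × r* = 89.7 − 1.9 × (89.7 − 37.7)/10.5 = 89.7 − 98.8/10.5 ≈ 80.290.
Pooling payoff: 0.45 × 89.7 + 0.55 × 37.7 = 61.1.
Difference: 80.290 − 61.1 = 19.19, i.e. 19.2 to one decimal place.
The excellent type prefers to separate.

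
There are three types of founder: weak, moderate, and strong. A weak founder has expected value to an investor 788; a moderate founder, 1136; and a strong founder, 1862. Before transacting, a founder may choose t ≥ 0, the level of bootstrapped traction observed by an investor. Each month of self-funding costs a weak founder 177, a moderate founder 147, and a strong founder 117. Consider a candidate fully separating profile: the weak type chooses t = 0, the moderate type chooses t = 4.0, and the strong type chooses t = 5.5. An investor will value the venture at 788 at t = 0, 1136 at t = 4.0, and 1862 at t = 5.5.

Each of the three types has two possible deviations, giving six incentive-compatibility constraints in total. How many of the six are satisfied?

3

Strong (own payoff 1862 − 117×5.5 = 1218.5): to t=0 gives 788 → no gain ✓; to t=4.0 gives 1136 − 117×4.0 = 668 → no gain ✓.
Moderate (own payoff 1136 − 147×4.0 = 548): to t=0 gives 788 → profitable ✗; to t=5.5 gives 1862 − 147×5.5 = 1053.5 → profitable ✗.
Weak (own payoff 788): to t=4.0 gives 1136 − 177×4.0 = 428 → no gain ✓; to t=5.5 gives 1862 − 177×5.5 = 888.5 → profitable ✗.
3 of the 6 constraints hold; not an equilibrium.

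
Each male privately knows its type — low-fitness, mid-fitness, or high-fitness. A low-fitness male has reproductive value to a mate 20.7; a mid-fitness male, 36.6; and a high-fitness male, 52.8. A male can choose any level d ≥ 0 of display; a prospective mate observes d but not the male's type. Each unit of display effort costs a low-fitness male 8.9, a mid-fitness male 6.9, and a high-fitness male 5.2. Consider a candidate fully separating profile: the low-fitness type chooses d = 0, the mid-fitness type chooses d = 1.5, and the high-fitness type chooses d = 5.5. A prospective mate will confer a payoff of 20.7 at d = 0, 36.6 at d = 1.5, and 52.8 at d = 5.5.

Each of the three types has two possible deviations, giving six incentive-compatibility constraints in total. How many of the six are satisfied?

4

High-fitness (own payoff 52.8 − 5.2×5.5 = 24.2): to d=0 gives 20.7 → no gain ✓; to d=1.5 gives 36.6 − 5.2×1.5 = 28.8 → profitable ✗.
Low-fitness (own payoff 20.7): to d=1.5 gives 36.6 − 8.9×1.5 = 23.25 → profitable ✗; to d=5.5 gives 52.8 − 8.9×5.5 = 3.85 → no gain ✓.
Mid-fitness (own payoff 36.6 − 6.9×1.5 = 26.25): to d=0 gives 20.7 → no gain ✓; to d=5.5 gives 52.8 − 6.9×5.5 = 14.85 → no gain ✓.
4 of the 6 constraints hold; not an equilibrium.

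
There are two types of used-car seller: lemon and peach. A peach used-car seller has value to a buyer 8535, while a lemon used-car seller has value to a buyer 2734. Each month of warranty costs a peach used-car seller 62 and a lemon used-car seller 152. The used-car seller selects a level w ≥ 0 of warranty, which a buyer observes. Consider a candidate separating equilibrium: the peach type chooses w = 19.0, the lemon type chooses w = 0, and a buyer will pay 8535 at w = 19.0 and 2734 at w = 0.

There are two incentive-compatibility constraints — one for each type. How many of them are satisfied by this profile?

1

Lemon type: stay at 0 → 2734; mimic → 8535 − 152 × 19.0 = 5647. IC fails (2734 < 5647).
Peach type: signal → 8535 − 62 × 19.0 = 7357; deviate to 0 → 2734. IC holds (7357 ≥ 2734).
1 of 2 constraints hold, so this profile is not an equilibrium.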